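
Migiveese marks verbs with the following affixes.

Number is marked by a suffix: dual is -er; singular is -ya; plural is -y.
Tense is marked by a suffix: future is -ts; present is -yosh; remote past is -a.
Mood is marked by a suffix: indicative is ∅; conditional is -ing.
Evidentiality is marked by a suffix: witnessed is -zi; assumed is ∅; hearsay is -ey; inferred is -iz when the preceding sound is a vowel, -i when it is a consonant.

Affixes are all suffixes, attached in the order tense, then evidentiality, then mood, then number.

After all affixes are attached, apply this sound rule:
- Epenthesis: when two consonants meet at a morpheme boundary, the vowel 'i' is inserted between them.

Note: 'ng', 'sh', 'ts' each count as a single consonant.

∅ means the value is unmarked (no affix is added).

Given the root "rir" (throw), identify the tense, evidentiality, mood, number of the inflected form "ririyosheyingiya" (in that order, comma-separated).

present, hearsay, conditional, singular

Segment: rir-yosh-ey-ing-ya.
tense: -yosh → present.
evidentiality: -ey → hearsay.
mood: -ing → conditional.
number: -ya → singular.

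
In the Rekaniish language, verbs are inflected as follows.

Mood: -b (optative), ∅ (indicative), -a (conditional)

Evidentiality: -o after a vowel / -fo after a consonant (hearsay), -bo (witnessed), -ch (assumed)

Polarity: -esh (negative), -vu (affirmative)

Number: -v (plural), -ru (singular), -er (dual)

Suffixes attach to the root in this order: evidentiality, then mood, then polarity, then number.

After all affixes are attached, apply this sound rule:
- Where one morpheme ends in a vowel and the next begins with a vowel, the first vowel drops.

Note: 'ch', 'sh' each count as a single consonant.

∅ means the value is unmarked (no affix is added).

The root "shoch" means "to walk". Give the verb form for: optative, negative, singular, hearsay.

Attach evidentiality hearsay -fo (after consonant 'ch') → shochfo.
Attach mood optative -b → shochfob.
Attach polarity negative -esh → shochfobesh.
Attach number singular -ru → shochfobeshru.
Vowel deletion: no change.

shochfobeshru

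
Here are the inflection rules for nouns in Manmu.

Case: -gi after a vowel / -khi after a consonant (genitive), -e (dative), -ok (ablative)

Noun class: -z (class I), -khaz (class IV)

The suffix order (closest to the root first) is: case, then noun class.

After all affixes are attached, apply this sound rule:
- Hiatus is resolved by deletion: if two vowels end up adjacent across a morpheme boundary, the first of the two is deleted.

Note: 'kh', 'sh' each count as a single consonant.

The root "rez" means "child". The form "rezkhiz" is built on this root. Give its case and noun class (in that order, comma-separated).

Segment: rez-khi-z.
case: -gi/khi → genitive.
noun class: -z → class I.

genitive, class I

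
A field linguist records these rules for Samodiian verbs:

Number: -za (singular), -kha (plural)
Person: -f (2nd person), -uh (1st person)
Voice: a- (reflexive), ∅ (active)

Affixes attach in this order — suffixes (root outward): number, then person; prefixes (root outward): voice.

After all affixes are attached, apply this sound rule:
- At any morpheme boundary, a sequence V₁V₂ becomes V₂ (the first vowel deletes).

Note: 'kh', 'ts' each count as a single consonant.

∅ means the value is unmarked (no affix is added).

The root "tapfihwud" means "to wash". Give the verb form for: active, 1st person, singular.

tapfihwudzuh

voice = active: zero marking, form stays tapfihwud.
Attach number singular -za → tapfihwudza.
Attach person 1st person -uh → tapfihwudzauh.
Apply vowel deletion: tapfihwudzauh → tapfihwudzuh.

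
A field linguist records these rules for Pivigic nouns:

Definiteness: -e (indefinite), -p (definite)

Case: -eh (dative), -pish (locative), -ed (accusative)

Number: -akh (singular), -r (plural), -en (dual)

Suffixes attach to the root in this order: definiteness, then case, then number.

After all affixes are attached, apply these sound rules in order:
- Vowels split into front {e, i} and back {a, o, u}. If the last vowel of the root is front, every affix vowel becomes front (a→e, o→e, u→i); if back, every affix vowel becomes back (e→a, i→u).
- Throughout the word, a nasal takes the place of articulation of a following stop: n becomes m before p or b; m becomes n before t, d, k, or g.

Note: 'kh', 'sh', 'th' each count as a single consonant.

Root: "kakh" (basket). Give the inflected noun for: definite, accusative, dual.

kakhpadan

Attach definiteness definite -p → kakhp.
Attach case accusative -ed → kakhped.
Attach number dual -en → kakhpeden.
Apply vowel harmony: kakhpeden → kakhpadan.
Nasal assimilation: no change.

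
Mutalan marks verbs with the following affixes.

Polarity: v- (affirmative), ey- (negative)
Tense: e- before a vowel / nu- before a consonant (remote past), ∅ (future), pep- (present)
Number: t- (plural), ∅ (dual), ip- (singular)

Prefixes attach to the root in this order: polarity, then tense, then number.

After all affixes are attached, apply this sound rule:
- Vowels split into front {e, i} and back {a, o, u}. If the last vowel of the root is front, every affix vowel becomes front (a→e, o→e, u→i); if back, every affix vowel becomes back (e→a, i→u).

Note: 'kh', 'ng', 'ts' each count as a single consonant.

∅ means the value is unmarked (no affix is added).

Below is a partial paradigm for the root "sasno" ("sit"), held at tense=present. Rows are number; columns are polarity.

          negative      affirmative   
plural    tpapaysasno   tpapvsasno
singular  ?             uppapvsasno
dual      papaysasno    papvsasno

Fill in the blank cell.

uppapaysasno

Attach polarity negative ey- → eysasno.
Attach tense present pep- → pepeysasno.
Attach number singular ip- → ippepeysasno.
Apply vowel harmony: ippepeysasno → uppapaysasno.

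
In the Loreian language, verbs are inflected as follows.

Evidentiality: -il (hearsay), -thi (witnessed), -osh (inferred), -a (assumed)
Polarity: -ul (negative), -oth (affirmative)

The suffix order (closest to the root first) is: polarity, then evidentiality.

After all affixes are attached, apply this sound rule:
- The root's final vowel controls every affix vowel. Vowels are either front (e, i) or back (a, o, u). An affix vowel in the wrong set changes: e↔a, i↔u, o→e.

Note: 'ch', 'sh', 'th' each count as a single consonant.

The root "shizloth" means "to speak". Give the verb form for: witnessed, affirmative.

shizlothoththu

Attach polarity affirmative -oth → shizlothoth.
Attach evidentiality witnessed -thi → shizlothoththi.
Apply vowel harmony: shizlothoththi → shizlothoththu.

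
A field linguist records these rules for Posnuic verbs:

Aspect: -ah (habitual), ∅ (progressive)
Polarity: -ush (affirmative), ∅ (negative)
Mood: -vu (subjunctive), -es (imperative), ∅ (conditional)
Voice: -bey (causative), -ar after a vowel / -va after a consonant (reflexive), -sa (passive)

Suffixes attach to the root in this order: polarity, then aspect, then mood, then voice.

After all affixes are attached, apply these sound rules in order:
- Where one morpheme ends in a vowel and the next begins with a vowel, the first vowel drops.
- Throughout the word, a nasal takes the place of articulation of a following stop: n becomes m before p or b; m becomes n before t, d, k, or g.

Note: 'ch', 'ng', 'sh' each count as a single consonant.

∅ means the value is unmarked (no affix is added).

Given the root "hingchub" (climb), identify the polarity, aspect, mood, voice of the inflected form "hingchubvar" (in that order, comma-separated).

Segment: hingchub-vu-ar.
polarity: ∅ → negative.
aspect: ∅ → progressive.
mood: -vu → subjunctive.
voice: -ar/va → reflexive.

negative, progressive, subjunctive, reflexive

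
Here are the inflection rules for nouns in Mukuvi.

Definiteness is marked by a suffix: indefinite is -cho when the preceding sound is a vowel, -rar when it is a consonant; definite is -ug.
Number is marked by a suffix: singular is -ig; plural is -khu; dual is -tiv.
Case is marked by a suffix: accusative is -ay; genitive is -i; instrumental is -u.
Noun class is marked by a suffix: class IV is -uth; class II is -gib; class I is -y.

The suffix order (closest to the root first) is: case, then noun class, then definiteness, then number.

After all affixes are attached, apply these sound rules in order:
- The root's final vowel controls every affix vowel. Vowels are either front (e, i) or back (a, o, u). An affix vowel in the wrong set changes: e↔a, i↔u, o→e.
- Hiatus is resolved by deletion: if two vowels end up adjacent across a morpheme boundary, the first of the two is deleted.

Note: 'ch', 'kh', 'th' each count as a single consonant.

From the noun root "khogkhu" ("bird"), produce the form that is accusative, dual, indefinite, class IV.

khogkhayuthrartuv

Attach case accusative -ay → khogkhuay.
Attach noun class class IV -uth → khogkhuayuth.
Attach definiteness indefinite -rar (after consonant 'th') → khogkhuayuthrar.
Attach number dual -tiv → khogkhuayuthrartiv.
Apply vowel harmony: khogkhuayuthrartiv → khogkhuayuthrartuv.
Apply vowel deletion: khogkhuayuthrartuv → khogkhayuthrartuv.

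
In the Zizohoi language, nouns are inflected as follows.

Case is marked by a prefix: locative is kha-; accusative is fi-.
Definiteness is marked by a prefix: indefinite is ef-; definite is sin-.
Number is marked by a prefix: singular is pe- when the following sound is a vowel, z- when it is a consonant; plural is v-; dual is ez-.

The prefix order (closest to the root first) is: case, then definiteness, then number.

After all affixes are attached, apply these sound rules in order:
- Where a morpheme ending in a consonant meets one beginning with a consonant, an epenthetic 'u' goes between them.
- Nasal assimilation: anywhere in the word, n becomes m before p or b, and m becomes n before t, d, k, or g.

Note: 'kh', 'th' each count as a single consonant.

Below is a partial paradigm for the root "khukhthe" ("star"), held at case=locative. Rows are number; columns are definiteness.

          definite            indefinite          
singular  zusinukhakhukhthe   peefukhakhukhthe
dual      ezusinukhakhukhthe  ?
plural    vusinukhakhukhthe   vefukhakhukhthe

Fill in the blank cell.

ezefukhakhukhthe

Attach case locative kha- → khakhukhthe.
Attach definiteness indefinite ef- → efkhakhukhthe.
Attach number dual ez- → ezefkhakhukhthe.
Apply epenthesis: ezefkhakhukhthe → ezefukhakhukhthe.
Nasal assimilation: no change.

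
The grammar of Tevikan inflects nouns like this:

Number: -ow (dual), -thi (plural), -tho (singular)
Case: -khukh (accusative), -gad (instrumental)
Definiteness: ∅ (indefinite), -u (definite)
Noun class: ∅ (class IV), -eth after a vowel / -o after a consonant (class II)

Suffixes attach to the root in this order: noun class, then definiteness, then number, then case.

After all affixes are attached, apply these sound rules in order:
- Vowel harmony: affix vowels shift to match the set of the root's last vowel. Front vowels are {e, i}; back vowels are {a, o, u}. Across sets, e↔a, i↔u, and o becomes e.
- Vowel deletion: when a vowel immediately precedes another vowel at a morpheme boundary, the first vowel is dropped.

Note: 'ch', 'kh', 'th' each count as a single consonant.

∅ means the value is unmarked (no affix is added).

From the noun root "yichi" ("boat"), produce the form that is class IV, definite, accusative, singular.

noun class = class IV: zero marking, form stays yichi.
Attach definiteness definite -u → yichiu.
Attach number singular -tho → yichiutho.
Attach case accusative -khukh → yichiuthokhukh.
Apply vowel harmony: yichiuthokhukh → yichiithekhikh.
Apply vowel deletion: yichiithekhikh → yichithekhikh.

yichithekhikh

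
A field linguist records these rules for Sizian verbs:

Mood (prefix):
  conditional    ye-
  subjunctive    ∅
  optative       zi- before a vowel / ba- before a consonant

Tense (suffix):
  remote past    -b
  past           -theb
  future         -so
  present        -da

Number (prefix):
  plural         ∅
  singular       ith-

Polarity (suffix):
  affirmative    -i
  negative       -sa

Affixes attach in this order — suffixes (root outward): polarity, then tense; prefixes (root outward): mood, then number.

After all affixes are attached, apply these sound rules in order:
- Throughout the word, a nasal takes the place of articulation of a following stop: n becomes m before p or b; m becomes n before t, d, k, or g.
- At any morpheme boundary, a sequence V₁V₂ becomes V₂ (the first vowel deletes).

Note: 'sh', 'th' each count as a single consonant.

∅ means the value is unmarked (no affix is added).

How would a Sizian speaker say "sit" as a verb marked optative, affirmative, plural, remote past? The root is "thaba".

Attach polarity affirmative -i → thabai.
Attach tense remote past -b → thabaib.
Attach mood optative ba- (before consonant 'th') → bathabaib.
number = plural: zero marking, form stays bathabaib.
Nasal assimilation: no change.
Apply vowel deletion: bathabaib → bathabib.

bathabib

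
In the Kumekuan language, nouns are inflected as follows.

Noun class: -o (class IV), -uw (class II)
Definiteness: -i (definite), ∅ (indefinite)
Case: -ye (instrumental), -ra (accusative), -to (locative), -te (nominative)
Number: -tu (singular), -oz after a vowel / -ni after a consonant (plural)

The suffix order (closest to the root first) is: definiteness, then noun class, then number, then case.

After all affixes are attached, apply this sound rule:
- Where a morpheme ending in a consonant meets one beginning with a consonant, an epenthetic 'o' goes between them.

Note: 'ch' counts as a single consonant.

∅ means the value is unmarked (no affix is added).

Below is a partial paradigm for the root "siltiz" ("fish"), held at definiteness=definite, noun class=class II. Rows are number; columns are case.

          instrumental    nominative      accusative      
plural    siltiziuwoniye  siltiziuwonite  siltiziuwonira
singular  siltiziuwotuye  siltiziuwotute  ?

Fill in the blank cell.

Attach definiteness definite -i → siltizi.
Attach noun class class II -uw → siltiziuw.
Attach number singular -tu → siltiziuwtu.
Attach case accusative -ra → siltiziuwtura.
Apply epenthesis: siltiziuwtura → siltiziuwotura.

siltiziuwotura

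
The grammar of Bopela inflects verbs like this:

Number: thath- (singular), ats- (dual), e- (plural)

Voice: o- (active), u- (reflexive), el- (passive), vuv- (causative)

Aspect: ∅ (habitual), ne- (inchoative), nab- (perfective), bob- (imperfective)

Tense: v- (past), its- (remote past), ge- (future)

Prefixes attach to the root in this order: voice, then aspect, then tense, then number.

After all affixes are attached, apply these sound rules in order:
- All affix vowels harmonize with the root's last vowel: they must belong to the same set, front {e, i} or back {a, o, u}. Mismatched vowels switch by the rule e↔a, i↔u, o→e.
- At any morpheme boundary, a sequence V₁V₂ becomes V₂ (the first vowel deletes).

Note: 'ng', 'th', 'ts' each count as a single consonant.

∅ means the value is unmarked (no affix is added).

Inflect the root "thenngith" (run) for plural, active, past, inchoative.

Attach voice active o- → othenngith.
Attach aspect inchoative ne- → neothenngith.
Attach tense past v- → vneothenngith.
Attach number plural e- → evneothenngith.
Apply vowel harmony: evneothenngith → evneethenngith.
Apply vowel deletion: evneethenngith → evnethenngith.

evnethenngith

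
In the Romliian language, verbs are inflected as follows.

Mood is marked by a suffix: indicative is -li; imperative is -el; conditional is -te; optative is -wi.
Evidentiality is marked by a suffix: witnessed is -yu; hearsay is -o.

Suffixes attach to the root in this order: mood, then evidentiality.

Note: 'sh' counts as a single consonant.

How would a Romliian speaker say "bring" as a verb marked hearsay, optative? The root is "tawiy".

tawiywio

Attach mood optative -wi → tawiywi.
Attach evidentiality hearsay -o → tawiywio.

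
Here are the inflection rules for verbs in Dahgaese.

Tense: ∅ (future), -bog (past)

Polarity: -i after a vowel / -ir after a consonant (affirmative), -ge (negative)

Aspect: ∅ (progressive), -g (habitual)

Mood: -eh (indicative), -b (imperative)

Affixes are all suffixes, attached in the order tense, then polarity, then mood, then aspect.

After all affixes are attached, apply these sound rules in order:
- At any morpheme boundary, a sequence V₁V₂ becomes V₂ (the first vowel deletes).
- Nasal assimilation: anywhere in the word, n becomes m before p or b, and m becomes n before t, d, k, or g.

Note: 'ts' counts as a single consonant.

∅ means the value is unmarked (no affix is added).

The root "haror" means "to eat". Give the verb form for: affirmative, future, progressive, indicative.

harorireh

tense = future: zero marking, form stays haror.
Attach polarity affirmative -ir (after consonant 'r') → harorir.
Attach mood indicative -eh → harorireh.
aspect = progressive: zero marking, form stays harorireh.
Vowel deletion: no change.
Nasal assimilation: no change.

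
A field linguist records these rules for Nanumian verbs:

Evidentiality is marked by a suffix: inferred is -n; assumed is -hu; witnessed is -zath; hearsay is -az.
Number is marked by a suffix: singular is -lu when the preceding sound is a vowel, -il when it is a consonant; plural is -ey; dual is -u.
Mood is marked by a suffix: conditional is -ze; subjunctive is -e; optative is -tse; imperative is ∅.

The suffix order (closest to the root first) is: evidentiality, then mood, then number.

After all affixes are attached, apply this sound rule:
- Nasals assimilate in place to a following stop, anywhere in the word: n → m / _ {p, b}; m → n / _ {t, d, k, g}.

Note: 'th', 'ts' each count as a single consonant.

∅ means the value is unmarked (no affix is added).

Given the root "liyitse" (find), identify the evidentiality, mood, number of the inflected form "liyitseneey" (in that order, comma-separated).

inferred, subjunctive, plural

Segment: liyitse-n-e-ey.
evidentiality: -n → inferred.
mood: -e → subjunctive.
number: -ey → plural.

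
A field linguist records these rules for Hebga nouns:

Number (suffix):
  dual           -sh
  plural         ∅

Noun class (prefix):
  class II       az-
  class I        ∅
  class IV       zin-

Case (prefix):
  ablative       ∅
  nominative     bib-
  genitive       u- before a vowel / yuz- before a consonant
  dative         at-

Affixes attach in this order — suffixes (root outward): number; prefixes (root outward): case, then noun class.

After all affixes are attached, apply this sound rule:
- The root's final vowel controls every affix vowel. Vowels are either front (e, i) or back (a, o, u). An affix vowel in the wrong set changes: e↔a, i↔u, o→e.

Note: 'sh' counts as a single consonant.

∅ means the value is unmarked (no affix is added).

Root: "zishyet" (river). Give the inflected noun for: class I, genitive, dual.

yizzishyetsh

Attach number dual -sh → zishyetsh.
Attach case genitive yuz- (before consonant 'z') → yuzzishyetsh.
noun class = class I: zero marking, form stays yuzzishyetsh.
Apply vowel harmony: yuzzishyetsh → yizzishyetsh.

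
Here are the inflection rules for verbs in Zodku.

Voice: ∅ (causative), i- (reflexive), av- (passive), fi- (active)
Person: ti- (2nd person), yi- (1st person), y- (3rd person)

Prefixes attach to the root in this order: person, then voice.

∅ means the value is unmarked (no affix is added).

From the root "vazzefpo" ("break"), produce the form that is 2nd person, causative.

tivazzefpo

Attach person 2nd person ti- → tivazzefpo.
voice = causative: zero marking, form stays tivazzefpo.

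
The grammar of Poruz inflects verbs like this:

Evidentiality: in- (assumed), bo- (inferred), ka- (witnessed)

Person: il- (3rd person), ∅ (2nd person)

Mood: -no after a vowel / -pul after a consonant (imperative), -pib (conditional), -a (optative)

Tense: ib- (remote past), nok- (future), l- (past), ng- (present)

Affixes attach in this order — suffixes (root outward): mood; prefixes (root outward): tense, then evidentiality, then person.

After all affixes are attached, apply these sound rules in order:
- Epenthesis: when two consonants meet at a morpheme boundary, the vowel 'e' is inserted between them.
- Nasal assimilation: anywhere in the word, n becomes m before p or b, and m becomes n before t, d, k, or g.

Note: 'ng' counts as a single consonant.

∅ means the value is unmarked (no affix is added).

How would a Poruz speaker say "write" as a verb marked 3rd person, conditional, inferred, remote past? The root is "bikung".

ileboibebikungepib

Attach mood conditional -pib → bikungpib.
Attach tense remote past ib- → ibbikungpib.
Attach evidentiality inferred bo- → boibbikungpib.
Attach person 3rd person il- → ilboibbikungpib.
Apply epenthesis: ilboibbikungpib → ileboibebikungepib.
Nasal assimilation: no change.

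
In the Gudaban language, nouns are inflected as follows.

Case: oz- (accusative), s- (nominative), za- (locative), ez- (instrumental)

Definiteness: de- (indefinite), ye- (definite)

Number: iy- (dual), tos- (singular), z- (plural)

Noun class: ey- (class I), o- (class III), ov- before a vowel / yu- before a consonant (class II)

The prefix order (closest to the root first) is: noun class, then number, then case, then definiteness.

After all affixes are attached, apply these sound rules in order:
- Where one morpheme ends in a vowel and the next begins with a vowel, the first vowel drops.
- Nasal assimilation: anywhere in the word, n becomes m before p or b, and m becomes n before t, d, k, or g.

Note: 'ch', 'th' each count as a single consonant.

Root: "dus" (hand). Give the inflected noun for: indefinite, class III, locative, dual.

Attach noun class class III o- → odus.
Attach number dual iy- → iyodus.
Attach case locative za- → zaiyodus.
Attach definiteness indefinite de- → dezaiyodus.
Apply vowel deletion: dezaiyodus → deziyodus.
Nasal assimilation: no change.

deziyodus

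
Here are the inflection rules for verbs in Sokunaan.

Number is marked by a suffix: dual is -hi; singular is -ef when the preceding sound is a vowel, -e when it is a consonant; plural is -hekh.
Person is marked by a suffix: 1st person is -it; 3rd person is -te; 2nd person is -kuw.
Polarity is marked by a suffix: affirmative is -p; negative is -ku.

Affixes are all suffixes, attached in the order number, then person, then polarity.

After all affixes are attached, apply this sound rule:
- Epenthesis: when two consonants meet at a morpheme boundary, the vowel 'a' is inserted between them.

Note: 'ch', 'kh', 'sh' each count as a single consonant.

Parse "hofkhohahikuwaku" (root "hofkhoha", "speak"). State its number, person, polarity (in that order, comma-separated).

Segment: hofkhoha-hi-kuw-ku.
number: -hi → dual.
person: -kuw → 2nd person.
polarity: -ku → negative.

dual, 2nd person, negative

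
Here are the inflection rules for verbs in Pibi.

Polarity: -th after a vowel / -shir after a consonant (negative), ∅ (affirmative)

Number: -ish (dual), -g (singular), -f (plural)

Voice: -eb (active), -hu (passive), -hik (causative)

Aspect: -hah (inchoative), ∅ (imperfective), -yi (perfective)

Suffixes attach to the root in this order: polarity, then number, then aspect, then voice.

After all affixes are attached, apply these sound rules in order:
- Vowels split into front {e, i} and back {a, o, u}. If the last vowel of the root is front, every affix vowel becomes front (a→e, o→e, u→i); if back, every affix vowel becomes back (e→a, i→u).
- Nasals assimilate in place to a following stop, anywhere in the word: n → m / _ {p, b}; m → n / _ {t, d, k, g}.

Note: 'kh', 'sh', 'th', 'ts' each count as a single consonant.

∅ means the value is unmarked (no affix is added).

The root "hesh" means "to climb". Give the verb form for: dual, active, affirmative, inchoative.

polarity = affirmative: zero marking, form stays hesh.
Attach number dual -ish → heshish.
Attach aspect inchoative -hah → heshishhah.
Attach voice active -eb → heshishhaheb.
Apply vowel harmony: heshishhaheb → heshishheheb.
Nasal assimilation: no change.

heshishheheb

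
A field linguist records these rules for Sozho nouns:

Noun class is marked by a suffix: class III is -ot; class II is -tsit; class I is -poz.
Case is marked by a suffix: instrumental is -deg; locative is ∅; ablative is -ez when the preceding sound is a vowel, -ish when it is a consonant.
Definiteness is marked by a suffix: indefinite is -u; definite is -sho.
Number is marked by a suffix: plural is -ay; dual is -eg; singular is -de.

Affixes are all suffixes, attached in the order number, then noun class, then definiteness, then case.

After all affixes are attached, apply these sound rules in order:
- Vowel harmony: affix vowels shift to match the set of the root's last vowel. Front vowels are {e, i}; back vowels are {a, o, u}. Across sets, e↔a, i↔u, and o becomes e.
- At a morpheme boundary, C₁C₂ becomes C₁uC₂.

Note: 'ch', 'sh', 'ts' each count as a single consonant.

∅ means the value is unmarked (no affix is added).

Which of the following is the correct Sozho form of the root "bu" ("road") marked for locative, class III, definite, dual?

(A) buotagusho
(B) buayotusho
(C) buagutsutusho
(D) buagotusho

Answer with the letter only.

Attach number dual -eg → bueg.
Attach noun class class III -ot → buegot.
Attach definiteness definite -sho → buegotsho.
case = locative: zero marking, form stays buegotsho.
Apply vowel harmony: buegotsho → buagotsho.
Apply epenthesis: buagotsho → buagotusho.
So the correct form is buagotusho, option (D).
(C) buagutsutusho is wrong: it uses class II instead of class III for noun class.
(A) buotagusho is wrong: it has the affixes in the wrong order.
(B) buayotusho is wrong: it uses plural instead of dual for number.

D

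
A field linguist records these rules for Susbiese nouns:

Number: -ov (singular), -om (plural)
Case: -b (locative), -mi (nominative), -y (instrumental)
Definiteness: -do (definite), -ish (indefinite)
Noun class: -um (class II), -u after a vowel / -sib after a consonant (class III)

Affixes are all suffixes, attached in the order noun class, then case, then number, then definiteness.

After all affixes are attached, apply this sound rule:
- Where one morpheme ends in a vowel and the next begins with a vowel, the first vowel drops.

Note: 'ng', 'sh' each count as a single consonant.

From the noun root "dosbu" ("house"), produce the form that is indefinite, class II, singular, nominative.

Attach noun class class II -um → dosbuum.
Attach case nominative -mi → dosbuummi.
Attach number singular -ov → dosbuummiov.
Attach definiteness indefinite -ish → dosbuummiovish.
Apply vowel deletion: dosbuummiovish → dosbummovish.

dosbummovish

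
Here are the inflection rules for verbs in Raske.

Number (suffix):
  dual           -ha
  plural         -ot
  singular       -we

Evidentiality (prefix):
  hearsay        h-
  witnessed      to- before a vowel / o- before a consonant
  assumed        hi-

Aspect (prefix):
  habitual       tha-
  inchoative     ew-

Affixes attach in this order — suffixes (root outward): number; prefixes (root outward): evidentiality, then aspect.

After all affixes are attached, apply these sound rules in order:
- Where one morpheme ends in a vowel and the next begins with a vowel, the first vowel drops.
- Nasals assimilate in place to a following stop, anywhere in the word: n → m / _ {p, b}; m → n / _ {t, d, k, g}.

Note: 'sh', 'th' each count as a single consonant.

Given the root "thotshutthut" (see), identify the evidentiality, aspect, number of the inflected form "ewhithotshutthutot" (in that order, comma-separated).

Segment: ew-hi-thotshutthut-ot.
evidentiality: hi- → assumed.
aspect: ew- → inchoative.
number: -ot → plural.

assumed, inchoative, plural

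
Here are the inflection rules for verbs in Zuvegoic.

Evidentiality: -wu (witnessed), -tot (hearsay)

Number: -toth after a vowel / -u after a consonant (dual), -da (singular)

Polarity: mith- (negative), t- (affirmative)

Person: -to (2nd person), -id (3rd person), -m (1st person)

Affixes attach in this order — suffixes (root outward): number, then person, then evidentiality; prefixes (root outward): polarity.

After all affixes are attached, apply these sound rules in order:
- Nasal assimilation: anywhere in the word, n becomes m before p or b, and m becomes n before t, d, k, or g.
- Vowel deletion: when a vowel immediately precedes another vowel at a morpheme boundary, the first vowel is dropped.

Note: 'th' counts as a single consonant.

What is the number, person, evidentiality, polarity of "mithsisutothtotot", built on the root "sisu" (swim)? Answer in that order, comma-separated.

Segment: mith-sisu-toth-to-tot.
number: -toth/u → dual.
person: -to → 2nd person.
evidentiality: -tot → hearsay.
polarity: mith- → negative.

dual, 2nd person, hearsay, negative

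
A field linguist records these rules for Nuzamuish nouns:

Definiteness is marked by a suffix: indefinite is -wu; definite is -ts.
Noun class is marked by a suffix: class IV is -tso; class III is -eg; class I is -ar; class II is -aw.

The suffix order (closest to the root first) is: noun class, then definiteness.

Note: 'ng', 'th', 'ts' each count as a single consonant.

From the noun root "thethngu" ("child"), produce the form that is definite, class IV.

Attach noun class class IV -tso → thethngutso.
Attach definiteness definite -ts → thethngutsots.

thethngutsots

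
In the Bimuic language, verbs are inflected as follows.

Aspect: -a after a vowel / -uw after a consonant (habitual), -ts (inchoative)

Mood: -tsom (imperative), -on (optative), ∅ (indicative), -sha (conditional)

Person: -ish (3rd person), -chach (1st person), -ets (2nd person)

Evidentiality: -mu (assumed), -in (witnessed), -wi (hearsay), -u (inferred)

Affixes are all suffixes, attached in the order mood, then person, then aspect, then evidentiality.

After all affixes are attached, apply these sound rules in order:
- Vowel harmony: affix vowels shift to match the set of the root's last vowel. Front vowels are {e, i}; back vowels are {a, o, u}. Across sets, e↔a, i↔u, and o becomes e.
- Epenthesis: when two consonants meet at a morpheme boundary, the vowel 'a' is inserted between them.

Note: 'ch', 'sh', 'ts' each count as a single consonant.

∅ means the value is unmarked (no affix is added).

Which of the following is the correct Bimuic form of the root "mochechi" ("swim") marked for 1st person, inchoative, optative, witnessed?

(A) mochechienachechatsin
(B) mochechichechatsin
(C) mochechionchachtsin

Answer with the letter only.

Attach mood optative -on → mochechion.
Attach person 1st person -chach → mochechionchach.
Attach aspect inchoative -ts → mochechionchachts.
Attach evidentiality witnessed -in → mochechionchachtsin.
Apply vowel harmony: mochechionchachtsin → mochechienchechtsin.
Apply epenthesis: mochechienchechtsin → mochechienachechatsin.
So the correct form is mochechienachechatsin, option (A).
(B) mochechichechatsin is wrong: it uses indicative instead of optative for mood.
(C) mochechionchachtsin is wrong: it fails to apply the sound rule(s).

A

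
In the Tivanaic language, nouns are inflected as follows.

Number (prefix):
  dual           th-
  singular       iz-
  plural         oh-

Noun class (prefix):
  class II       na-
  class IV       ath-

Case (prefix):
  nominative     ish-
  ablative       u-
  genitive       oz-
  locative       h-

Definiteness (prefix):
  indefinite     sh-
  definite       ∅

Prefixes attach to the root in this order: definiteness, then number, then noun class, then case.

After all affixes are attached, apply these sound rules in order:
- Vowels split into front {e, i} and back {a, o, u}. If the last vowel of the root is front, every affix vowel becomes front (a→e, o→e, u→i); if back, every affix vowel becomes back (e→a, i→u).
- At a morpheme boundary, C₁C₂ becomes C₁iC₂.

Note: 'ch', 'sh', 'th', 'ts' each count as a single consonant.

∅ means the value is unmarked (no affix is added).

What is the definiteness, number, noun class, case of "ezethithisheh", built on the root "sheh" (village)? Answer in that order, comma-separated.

Segment: oz-ath-th-sheh.
definiteness: ∅ → definite.
number: th- → dual.
noun class: ath- → class IV.
case: oz- → genitive.

definite, dual, class IV, genitive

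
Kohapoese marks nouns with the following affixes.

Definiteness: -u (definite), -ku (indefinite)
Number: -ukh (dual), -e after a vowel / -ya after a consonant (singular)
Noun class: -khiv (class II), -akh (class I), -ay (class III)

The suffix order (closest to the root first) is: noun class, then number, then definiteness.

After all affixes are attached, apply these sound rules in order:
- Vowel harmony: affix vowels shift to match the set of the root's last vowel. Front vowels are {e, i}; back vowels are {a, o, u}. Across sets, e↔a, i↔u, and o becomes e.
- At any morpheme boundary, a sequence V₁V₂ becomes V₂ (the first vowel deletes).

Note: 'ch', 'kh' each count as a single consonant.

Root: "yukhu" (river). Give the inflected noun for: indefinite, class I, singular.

yukhakhyaku

Attach noun class class I -akh → yukhuakh.
Attach number singular -ya (after consonant 'kh') → yukhuakhya.
Attach definiteness indefinite -ku → yukhuakhyaku.
Vowel harmony: no change.
Apply vowel deletion: yukhuakhyaku → yukhakhyaku.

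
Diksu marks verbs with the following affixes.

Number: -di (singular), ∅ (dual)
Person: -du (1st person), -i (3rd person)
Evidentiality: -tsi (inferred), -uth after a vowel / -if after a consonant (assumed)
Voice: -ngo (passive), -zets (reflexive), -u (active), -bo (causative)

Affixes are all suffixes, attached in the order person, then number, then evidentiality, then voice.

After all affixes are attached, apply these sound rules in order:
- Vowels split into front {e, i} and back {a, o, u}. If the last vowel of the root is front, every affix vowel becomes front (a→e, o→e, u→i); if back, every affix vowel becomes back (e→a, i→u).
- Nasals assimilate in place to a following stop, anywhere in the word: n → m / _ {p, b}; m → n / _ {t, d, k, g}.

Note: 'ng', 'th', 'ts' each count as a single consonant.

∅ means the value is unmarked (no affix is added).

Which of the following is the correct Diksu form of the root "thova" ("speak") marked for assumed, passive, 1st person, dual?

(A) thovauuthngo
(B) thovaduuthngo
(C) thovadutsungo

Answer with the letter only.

Attach person 1st person -du → thovadu.
number = dual: zero marking, form stays thovadu.
Attach evidentiality assumed -uth (after vowel 'u') → thovaduuth.
Attach voice passive -ngo → thovaduuthngo.
Vowel harmony: no change.
Nasal assimilation: no change.
So the correct form is thovaduuthngo, option (B).
(A) thovauuthngo is wrong: it uses 3rd person instead of 1st person for person.
(C) thovadutsungo is wrong: it uses inferred instead of assumed for evidentiality.

B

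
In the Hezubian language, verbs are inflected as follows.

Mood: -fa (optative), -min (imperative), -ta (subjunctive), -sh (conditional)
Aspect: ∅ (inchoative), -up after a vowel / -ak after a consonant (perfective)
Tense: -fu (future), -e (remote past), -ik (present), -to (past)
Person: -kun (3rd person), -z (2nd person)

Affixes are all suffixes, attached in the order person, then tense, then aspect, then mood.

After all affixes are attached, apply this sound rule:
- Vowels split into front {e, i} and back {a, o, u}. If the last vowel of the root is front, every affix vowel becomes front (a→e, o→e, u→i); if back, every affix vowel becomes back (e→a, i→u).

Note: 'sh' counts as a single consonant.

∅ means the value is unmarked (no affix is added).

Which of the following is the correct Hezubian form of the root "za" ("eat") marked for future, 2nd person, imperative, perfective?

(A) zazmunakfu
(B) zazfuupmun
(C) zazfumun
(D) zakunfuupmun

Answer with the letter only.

Attach person 2nd person -z → zaz.
Attach tense future -fu → zazfu.
Attach aspect perfective -up (after vowel 'u') → zazfuup.
Attach mood imperative -min → zazfuupmin.
Apply vowel harmony: zazfuupmin → zazfuupmun.
So the correct form is zazfuupmun, option (B).
(A) zazmunakfu is wrong: it has the affixes in the wrong order.
(D) zakunfuupmun is wrong: it uses 3rd person instead of 2nd person for person.
(C) zazfumun is wrong: it uses inchoative instead of perfective for aspect.

B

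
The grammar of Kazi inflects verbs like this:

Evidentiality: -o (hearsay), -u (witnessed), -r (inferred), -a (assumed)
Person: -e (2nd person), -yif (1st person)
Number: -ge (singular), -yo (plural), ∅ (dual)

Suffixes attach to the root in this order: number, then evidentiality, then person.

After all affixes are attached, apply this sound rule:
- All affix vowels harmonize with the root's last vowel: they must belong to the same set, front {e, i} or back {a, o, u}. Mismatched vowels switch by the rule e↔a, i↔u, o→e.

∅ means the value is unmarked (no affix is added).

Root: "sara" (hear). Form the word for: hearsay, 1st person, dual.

number = dual: zero marking, form stays sara.
Attach evidentiality hearsay -o → sarao.
Attach person 1st person -yif → saraoyif.
Apply vowel harmony: saraoyif → saraoyuf.

saraoyuf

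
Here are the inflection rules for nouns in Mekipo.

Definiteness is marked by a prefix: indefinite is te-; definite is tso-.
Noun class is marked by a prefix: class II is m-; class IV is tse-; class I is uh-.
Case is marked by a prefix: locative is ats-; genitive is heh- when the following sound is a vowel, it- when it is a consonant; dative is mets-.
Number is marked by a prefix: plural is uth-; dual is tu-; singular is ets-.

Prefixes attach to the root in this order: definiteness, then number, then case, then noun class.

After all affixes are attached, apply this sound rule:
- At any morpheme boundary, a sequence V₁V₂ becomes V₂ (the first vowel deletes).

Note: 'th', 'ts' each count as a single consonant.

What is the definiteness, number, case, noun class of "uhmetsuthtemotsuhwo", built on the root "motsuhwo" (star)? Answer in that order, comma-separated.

Segment: uh-mets-uth-te-motsuhwo.
definiteness: te- → indefinite.
number: uth- → plural.
case: mets- → dative.
noun class: uh- → class I.

indefinite, plural, dative, class I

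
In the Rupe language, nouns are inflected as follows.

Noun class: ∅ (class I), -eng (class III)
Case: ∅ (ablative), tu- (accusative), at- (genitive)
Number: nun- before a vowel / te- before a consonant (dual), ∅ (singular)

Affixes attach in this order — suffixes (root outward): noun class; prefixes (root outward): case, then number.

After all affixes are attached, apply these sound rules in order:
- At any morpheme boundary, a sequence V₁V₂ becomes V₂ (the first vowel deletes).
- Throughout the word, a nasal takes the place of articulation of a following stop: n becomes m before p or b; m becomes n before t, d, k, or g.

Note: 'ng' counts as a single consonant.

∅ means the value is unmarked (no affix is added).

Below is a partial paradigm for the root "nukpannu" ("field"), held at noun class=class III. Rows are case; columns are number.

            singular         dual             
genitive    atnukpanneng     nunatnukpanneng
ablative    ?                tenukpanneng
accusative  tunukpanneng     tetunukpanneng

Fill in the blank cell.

case = ablative: zero marking, form stays nukpannu.
Attach noun class class III -eng → nukpannueng.
number = singular: zero marking, form stays nukpannueng.
Apply vowel deletion: nukpannueng → nukpanneng.
Nasal assimilation: no change.

nukpanneng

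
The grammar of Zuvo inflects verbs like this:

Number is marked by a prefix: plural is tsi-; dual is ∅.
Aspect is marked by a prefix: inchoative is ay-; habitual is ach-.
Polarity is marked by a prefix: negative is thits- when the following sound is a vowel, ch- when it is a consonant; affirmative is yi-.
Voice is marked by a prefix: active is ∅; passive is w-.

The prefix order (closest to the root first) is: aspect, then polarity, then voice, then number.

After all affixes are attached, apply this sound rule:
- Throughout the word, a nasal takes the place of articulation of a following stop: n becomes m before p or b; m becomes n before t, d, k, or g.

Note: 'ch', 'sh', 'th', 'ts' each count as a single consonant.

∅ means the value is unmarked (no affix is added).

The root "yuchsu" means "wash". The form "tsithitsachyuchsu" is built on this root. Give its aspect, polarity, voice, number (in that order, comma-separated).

Segment: tsi-thits-ach-yuchsu.
aspect: ach- → habitual.
polarity: thits/ch- → negative.
voice: ∅ → active.
number: tsi- → plural.

habitual, negative, active, plural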